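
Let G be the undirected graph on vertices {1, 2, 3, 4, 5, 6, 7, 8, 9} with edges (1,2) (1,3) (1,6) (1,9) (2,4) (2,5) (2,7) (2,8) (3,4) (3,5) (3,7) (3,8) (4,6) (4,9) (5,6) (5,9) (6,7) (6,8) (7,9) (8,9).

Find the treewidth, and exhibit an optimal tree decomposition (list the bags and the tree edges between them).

Treewidth 4.
One optimal decomposition is:
Bags: B1 = {2, 3, 6, 8, 9}  B2 = {2, 3, 6, 7, 9}  B3 = {2, 3, 4, 6, 9}  B4 = {1, 2, 3, 6, 9}  B5 = {2, 3, 5, 6, 9}
Tree: B1–B2, B2–B3, B3–B4, B4–B5

Every bag has size at most 5, so the width is 5 − 1 = 4 and tw(G) ≤ 4. For the lower bound: the 5 vertex sets {6,8}, {7,9}, {2,4}, {3}, {1} are disjoint, each induces a connected subgraph, and every pair is joined by at least one edge of G. Contracting each set to a single vertex therefore yields K_{5} as a minor, and since treewidth is minor-monotone, tw(G) ≥ tw(K_{5}) = 4. Therefore the treewidth is 4.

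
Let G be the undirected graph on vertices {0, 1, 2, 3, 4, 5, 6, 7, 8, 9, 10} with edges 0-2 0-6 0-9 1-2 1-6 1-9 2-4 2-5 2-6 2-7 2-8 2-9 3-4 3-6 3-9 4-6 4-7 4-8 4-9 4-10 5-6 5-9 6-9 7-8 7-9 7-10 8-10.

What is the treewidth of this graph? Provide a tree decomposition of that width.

Each bag holds 4 vertices, so the decomposition has width 3, which upper-bounds the treewidth. Conversely, {4, 7, 8, 10} is a clique of size 4, and the vertices of any clique must share a bag in every tree decomposition; so some bag has ≥ 4 vertices and tw(G) ≥ 3. The upper and lower bounds meet at 3, so that is the treewidth.

Treewidth 3.
Bags: B1 = {2, 4, 7, 9}  B2 = {2, 4, 6, 9}  B3 = {2, 5, 6, 9}  B4 = {0, 2, 6, 9}  B5 = {1, 2, 6, 9}  B6 = {2, 4, 7, 8}  B7 = {4, 7, 8, 10}  B8 = {3, 4, 6, 9}
Tree: B1–B2, B2–B3, B2–B4, B4–B5, B1–B6, B6–B7, B2–B8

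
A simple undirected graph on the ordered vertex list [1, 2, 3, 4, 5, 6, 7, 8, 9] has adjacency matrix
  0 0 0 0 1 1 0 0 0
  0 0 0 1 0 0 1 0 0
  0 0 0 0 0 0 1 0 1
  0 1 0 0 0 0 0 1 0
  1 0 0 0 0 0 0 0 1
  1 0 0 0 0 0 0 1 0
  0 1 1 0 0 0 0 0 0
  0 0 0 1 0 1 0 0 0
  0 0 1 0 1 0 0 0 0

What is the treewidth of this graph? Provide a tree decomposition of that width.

Treewidth 2.
Bags: B1 = {2, 3, 7}  B2 = {2, 3, 9}  B3 = {2, 5, 9}  B4 = {1, 2, 5}  B5 = {1, 2, 6}  B6 = {2, 6, 8}  B7 = {2, 4, 8}
Tree: B1–B2, B2–B3, B3–B4, B4–B5, B5–B6, B6–B7

The largest bag has 3 vertices, giving width 2; this decomposition certifies tw(G) ≤ 2. For the lower bound, G contains the cycle 2–7–3–9–5–1–6–8–4–2, so G is not a forest; only forests have treewidth ≤ 1, hence tw(G) ≥ 2. Combining the bounds, tw(G) = 2.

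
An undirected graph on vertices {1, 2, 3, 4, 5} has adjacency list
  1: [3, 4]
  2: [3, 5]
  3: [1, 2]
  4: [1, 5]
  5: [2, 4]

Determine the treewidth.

2

A width-2 tree decomposition is:
Bags: B1 = {1, 4, 5}  B2 = {1, 3, 5}  B3 = {2, 3, 5}
Tree: B1–B2, B2–B3
The largest bag has 3 vertices, giving width 2; this decomposition certifies tw(G) ≤ 2. For the lower bound, G contains the cycle 5–4–1–3–2–5, so G is not a forest; only forests have treewidth ≤ 1, hence tw(G) ≥ 2. The upper and lower bounds meet at 2, so that is the treewidth.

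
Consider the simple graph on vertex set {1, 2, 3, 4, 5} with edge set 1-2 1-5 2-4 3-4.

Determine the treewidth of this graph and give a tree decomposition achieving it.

Each bag holds 2 vertices, so the decomposition has width 1, which upper-bounds the treewidth. Any graph with an edge has treewidth ≥ 1, and G has the edge 3–4. Combining the bounds, tw(G) = 1.

Treewidth 1.
One such decomposition:
Bags: B1 = {3, 4}  B2 = {2, 4}  B3 = {1, 2}  B4 = {1, 5}
Tree: B1–B2, B2–B3, B3–B4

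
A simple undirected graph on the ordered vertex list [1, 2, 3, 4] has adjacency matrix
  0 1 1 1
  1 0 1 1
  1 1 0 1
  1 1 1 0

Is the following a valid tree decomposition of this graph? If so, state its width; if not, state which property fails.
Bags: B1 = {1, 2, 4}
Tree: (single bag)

A tree decomposition must satisfy three properties: every vertex lies in some bag; for every edge, both endpoints lie together in some bag; and for every vertex, the bags containing it form a connected subtree. Here vertex 3 appears in no bag, so the decomposition is invalid.

No — vertex 3 appears in no bag.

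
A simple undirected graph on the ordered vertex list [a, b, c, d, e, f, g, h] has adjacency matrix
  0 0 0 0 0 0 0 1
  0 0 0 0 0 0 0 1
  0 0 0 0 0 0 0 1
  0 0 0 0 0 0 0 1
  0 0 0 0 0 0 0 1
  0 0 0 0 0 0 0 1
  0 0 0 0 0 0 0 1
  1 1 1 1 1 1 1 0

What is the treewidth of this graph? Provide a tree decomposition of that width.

Treewidth 1.
One such decomposition:
Bags: B1 = {c, h}  B2 = {d, h}  B3 = {a, h}  B4 = {e, h}  B5 = {g, h}  B6 = {b, h}  B7 = {f, h}
Tree: B1–B2, B1–B3, B3–B4, B1–B5, B2–B6, B3–B7

The largest bag has 2 vertices, giving width 1; this decomposition certifies tw(G) ≤ 1. G has an edge, so its treewidth is at least 1. Hence tw(G) = 1 exactly.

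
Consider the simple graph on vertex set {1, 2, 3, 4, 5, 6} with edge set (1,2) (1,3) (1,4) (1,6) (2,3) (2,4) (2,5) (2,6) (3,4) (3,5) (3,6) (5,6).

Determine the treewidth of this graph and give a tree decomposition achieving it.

Treewidth 3.
One optimal decomposition is:
Bags: B1 = {1, 2, 3, 6}  B2 = {2, 3, 5, 6}  B3 = {1, 2, 3, 4}
Tree: B1–B2, B1–B3

Every bag has size at most 4, so the width is 4 − 1 = 3 and tw(G) ≤ 3. For the lower bound, the 4 vertices {1, 2, 3, 4} are pairwise adjacent, and any tree decomposition puts a clique entirely inside one bag — forcing width ≥ 3. Hence tw(G) = 3 exactly.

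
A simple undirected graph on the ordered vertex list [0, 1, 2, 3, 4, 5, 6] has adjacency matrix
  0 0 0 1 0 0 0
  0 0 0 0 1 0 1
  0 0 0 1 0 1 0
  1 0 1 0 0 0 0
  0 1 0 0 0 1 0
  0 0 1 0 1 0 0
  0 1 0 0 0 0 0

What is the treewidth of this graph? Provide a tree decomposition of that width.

Every bag has size at most 2, so the width is 2 − 1 = 1 and tw(G) ≤ 1. G has an edge, so its treewidth is at least 1. Hence tw(G) = 1 exactly.

Treewidth 1.
Bags: B1 = {1, 6}  B2 = {1, 4}  B3 = {4, 5}  B4 = {2, 5}  B5 = {2, 3}  B6 = {0, 3}
Tree: B1–B2, B2–B3, B3–B4, B4–B5, B5–B6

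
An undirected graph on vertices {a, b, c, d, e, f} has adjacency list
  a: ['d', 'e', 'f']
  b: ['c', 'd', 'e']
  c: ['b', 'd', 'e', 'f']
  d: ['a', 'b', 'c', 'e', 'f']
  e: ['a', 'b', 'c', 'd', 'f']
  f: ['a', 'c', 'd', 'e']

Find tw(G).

3

A width-3 tree decomposition is:
Bags: B1 = {c, d, e, f}  B2 = {b, c, d, e}  B3 = {a, d, e, f}
Tree: B1–B2, B1–B3
The largest bag has 4 vertices, giving width 3; this decomposition certifies tw(G) ≤ 3. Conversely, {c, d, e, f} is a clique of size 4, and the vertices of any clique must share a bag in every tree decomposition; so some bag has ≥ 4 vertices and tw(G) ≥ 3. Combining the bounds, tw(G) = 3.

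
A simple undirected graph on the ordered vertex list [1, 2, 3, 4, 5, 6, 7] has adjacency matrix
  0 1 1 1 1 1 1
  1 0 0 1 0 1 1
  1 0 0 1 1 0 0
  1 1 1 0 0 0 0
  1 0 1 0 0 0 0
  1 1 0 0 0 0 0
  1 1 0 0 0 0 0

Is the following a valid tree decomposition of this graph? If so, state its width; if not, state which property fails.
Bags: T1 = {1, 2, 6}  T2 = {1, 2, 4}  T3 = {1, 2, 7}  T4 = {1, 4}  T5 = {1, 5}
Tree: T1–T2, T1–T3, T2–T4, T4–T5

No — vertex 3 appears in no bag.

A tree decomposition must satisfy three properties: every vertex lies in some bag; for every edge, both endpoints lie together in some bag; and for every vertex, the bags containing it form a connected subtree. Here vertex 3 appears in no bag, so the decomposition is invalid.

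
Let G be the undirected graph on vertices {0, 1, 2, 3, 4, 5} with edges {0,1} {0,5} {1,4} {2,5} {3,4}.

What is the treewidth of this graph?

1

A width-1 tree decomposition is:
Bags: B1 = {3, 4}  B2 = {1, 4}  B3 = {0, 1}  B4 = {0, 5}  B5 = {2, 5}
Tree: B1–B2, B2–B3, B3–B4, B4–B5
Each bag holds 2 vertices, so the decomposition has width 1, which upper-bounds the treewidth. Any graph with an edge has treewidth ≥ 1, and G has the edge 3–4. Hence tw(G) = 1 exactly.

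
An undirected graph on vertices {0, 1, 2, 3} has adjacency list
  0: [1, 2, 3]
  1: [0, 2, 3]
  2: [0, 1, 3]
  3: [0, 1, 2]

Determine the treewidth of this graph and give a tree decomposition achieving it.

Treewidth 3.
One optimal decomposition is:
Bags: B1 = {0, 1, 2, 3}
Tree: (single bag)

A single bag containing all 4 vertices is trivially a valid decomposition of width 3. For the lower bound, the 4 vertices {0, 1, 2, 3} are pairwise adjacent, and any tree decomposition puts a clique entirely inside one bag — forcing width ≥ 3. The upper and lower bounds meet at 3, so that is the treewidth.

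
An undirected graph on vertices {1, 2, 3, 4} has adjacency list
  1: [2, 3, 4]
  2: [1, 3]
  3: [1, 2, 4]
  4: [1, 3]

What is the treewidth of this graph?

2

A width-2 tree decomposition is:
Bags: B1 = {1, 2, 3}  B2 = {1, 3, 4}
Tree: B1–B2
Each bag holds 3 vertices, so the decomposition has width 2, which upper-bounds the treewidth. For the lower bound, the 3 vertices {1, 2, 3} are pairwise adjacent, and any tree decomposition puts a clique entirely inside one bag — forcing width ≥ 2. Combining the bounds, tw(G) = 2.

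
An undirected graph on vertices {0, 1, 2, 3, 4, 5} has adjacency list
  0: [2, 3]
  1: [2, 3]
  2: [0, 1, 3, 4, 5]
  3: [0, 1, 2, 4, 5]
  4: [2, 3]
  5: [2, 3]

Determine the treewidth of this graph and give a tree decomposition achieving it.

Every bag has size at most 3, so the width is 3 − 1 = 2 and tw(G) ≤ 2. For the lower bound, the 3 vertices {0, 2, 3} are pairwise adjacent, and any tree decomposition puts a clique entirely inside one bag — forcing width ≥ 2. Hence tw(G) = 2 exactly.

Treewidth 2.
Bags: B1 = {0, 2, 3}  B2 = {2, 3, 5}  B3 = {1, 2, 3}  B4 = {2, 3, 4}
Tree: B1–B2, B1–B3, B3–B4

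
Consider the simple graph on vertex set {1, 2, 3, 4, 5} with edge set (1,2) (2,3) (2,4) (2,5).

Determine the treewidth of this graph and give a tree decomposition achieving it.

Treewidth 1.
Bags: B1 = {2, 5}  B2 = {1, 2}  B3 = {2, 4}  B4 = {2, 3}
Tree: B1–B2, B1–B3, B3–B4

The largest bag has 2 vertices, giving width 1; this decomposition certifies tw(G) ≤ 1. Any graph with an edge has treewidth ≥ 1, and G has the edge 2–5. Combining the bounds, tw(G) = 1.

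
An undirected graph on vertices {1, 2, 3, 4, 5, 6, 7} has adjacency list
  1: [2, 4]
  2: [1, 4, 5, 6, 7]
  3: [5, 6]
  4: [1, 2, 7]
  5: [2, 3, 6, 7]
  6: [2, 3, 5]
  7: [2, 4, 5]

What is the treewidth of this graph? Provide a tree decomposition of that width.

Treewidth 2.
One optimal decomposition is:
Bags: B1 = {2, 5, 7}  B2 = {2, 5, 6}  B3 = {3, 5, 6}  B4 = {2, 4, 7}  B5 = {1, 2, 4}
Tree: B1–B2, B2–B3, B1–B4, B4–B5

Each bag holds 3 vertices, so the decomposition has width 2, which upper-bounds the treewidth. For the lower bound, the 3 vertices {1, 2, 4} are pairwise adjacent, and any tree decomposition puts a clique entirely inside one bag — forcing width ≥ 2. The upper and lower bounds meet at 2, so that is the treewidth.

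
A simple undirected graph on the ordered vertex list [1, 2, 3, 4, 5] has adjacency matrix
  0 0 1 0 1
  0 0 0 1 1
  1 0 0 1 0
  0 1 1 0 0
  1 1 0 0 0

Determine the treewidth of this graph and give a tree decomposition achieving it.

Each bag holds 3 vertices, so the decomposition has width 2, which upper-bounds the treewidth. Since 5–1–3–4–2–5 is a cycle in G, G is not acyclic. Forests are exactly the graphs of treewidth ≤ 1, so tw(G) ≥ 2. Hence tw(G) = 2 exactly.

Treewidth 2.
One optimal decomposition is:
Bags: B1 = {1, 3, 5}  B2 = {3, 4, 5}  B3 = {2, 4, 5}
Tree: B1–B2, B2–B3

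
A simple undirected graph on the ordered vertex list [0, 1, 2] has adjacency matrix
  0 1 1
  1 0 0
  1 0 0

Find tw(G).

1

A width-1 tree decomposition is:
Bags: B1 = {0, 1}  B2 = {0, 2}
Tree: B1–B2
The largest bag has 2 vertices, giving width 1; this decomposition certifies tw(G) ≤ 1. Since G has at least one edge (e.g. 1–0), it is not an edgeless graph, so tw(G) ≥ 1. Therefore the treewidth is 1.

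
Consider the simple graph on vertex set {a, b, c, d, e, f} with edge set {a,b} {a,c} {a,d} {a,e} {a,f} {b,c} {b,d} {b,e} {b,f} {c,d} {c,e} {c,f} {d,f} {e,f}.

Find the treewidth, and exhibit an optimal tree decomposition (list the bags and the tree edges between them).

Each bag holds 5 vertices, so the decomposition has width 4, which upper-bounds the treewidth. Conversely, {a, b, c, d, f} is a clique of size 5, and the vertices of any clique must share a bag in every tree decomposition; so some bag has ≥ 5 vertices and tw(G) ≥ 4. The upper and lower bounds meet at 4, so that is the treewidth.

Treewidth 4.
One optimal decomposition is:
Bags: B1 = {a, b, c, e, f}  B2 = {a, b, c, d, f}
Tree: B1–B2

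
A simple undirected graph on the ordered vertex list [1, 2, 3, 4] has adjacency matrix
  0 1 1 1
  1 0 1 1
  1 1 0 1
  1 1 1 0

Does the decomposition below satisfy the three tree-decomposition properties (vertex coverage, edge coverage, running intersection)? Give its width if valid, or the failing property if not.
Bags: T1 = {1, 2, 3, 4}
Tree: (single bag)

Checking the three conditions: (i) the bags cover all of {1, 2, 3, 4}; (ii) for each edge, some bag contains both endpoints; (iii) the bags containing any fixed vertex form a subtree. All hold, so the decomposition is valid with width 4 − 1 = 3.

Yes; width 3.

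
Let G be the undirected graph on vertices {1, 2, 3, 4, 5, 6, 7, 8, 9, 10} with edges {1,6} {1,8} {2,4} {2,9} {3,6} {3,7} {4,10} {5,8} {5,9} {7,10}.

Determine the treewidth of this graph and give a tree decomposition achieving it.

Treewidth 2.
One optimal decomposition is:
Bags: B1 = {1, 6, 8}  B2 = {5, 6, 8}  B3 = {5, 6, 9}  B4 = {2, 6, 9}  B5 = {2, 4, 6}  B6 = {4, 6, 10}  B7 = {6, 7, 10}  B8 = {3, 6, 7}
Tree: B1–B2, B2–B3, B3–B4, B4–B5, B5–B6, B6–B7, B7–B8

Every bag has size at most 3, so the width is 3 − 1 = 2 and tw(G) ≤ 2. The edges 6–1–8–5–9–2–4–10–7–3–6 form a cycle, so G is not a tree and its treewidth is at least 2. Hence tw(G) = 2 exactly.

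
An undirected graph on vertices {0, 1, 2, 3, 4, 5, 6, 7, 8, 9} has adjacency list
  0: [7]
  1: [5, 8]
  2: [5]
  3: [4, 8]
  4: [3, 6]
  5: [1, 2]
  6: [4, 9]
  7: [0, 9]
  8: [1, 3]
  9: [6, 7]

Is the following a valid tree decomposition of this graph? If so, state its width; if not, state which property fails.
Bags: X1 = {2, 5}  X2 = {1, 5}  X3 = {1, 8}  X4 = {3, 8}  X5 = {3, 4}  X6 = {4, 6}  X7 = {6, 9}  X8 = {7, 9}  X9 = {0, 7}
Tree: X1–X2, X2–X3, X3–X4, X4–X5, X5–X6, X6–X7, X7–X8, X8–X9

Checking the three conditions: (i) the bags cover all of {0, 1, 2, 3, 4, 5, 6, 7, 8, 9}; (ii) for each edge, some bag contains both endpoints; (iii) the bags containing any fixed vertex form a subtree. All hold, so the decomposition is valid with width 2 − 1 = 1.

Yes; width 1.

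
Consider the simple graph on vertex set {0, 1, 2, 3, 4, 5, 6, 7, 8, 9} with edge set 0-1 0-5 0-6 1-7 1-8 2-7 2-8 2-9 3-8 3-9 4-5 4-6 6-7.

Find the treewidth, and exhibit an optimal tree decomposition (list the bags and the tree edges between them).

Every bag has size at most 3, so the width is 3 − 1 = 2 and tw(G) ≤ 2. For the lower bound, G contains the cycle 4–5–0–6–4, so G is not a forest; only forests have treewidth ≤ 1, hence tw(G) ≥ 2. Combining the bounds, tw(G) = 2.

Treewidth 2.
Bags: B1 = {4, 5, 6}  B2 = {0, 5, 6}  B3 = {0, 6, 7}  B4 = {0, 1, 7}  B5 = {1, 2, 7}  B6 = {1, 2, 8}  B7 = {2, 8, 9}  B8 = {3, 8, 9}
Tree: B1–B2, B2–B3, B3–B4, B4–B5, B5–B6, B6–B7, B7–B8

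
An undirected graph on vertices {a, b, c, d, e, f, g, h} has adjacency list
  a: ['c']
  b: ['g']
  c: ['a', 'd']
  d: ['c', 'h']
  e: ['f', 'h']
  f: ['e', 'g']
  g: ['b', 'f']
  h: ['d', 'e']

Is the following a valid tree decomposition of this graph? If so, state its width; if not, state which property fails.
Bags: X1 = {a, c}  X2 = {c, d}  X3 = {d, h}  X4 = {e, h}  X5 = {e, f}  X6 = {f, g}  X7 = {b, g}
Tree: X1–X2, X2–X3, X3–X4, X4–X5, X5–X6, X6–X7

Checking the three conditions: (i) the bags cover all of {a, b, c, d, e, f, g, h}; (ii) for each edge, some bag contains both endpoints; (iii) the bags containing any fixed vertex form a subtree. All hold, so the decomposition is valid with width 2 − 1 = 1.

Yes; width 1.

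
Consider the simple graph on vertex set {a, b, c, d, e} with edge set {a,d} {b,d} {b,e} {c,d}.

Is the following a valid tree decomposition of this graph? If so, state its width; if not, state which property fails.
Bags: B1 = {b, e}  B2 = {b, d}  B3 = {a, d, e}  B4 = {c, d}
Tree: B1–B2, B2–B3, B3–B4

A tree decomposition must satisfy three properties: every vertex lies in some bag; for every edge, both endpoints lie together in some bag; and for every vertex, the bags containing it form a connected subtree. Here bags containing vertex e are not connected in the tree, so the decomposition is invalid.

No — bags containing vertex e are not connected in the tree.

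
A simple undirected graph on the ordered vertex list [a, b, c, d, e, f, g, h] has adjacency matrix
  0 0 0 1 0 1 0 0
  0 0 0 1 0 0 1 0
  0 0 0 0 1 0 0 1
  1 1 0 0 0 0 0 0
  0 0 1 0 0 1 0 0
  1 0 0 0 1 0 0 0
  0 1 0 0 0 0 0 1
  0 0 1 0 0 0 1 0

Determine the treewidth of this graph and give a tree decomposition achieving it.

Treewidth 2.
One such decomposition:
Bags: B1 = {a, d, f}  B2 = {d, e, f}  B3 = {c, d, e}  B4 = {c, d, h}  B5 = {d, g, h}  B6 = {b, d, g}
Tree: B1–B2, B2–B3, B3–B4, B4–B5, B5–B6

Each bag holds 3 vertices, so the decomposition has width 2, which upper-bounds the treewidth. Since d–a–f–e–c–h–g–b–d is a cycle in G, G is not acyclic. Forests are exactly the graphs of treewidth ≤ 1, so tw(G) ≥ 2. The upper and lower bounds meet at 2, so that is the treewidth.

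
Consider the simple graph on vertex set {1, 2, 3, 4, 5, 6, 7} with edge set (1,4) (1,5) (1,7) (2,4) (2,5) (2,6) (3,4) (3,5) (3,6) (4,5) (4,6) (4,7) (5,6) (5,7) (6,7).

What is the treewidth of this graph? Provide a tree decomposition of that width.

Every bag has size at most 4, so the width is 4 − 1 = 3 and tw(G) ≤ 3. Conversely, {1, 4, 5, 7} is a clique of size 4, and the vertices of any clique must share a bag in every tree decomposition; so some bag has ≥ 4 vertices and tw(G) ≥ 3. The upper and lower bounds meet at 3, so that is the treewidth.

Treewidth 3.
Bags: B1 = {4, 5, 6, 7}  B2 = {1, 4, 5, 7}  B3 = {2, 4, 5, 6}  B4 = {3, 4, 5, 6}
Tree: B1–B2, B1–B3, B1–B4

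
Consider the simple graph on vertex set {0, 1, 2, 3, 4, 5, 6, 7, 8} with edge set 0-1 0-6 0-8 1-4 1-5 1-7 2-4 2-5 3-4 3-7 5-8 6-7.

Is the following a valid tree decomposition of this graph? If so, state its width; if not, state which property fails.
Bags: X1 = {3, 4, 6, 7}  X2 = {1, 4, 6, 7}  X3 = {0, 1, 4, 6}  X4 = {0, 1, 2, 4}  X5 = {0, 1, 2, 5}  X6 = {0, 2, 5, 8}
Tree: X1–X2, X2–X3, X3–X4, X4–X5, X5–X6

Yes; width 3.

Every vertex of G appears in some bag (union = {0, 1, 2, 3, 4, 5, 6, 7, 8}); every edge is covered by a bag; and for each vertex v the set of bags containing v is connected in the bag tree. The decomposition is therefore valid. The largest bag has 4 vertices, so the width is 3.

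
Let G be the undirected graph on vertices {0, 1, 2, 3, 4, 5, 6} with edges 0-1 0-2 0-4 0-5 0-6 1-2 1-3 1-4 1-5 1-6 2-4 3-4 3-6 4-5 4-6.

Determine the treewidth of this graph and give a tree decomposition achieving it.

Treewidth 3.
One such decomposition:
Bags: B1 = {0, 1, 2, 4}  B2 = {0, 1, 4, 6}  B3 = {0, 1, 4, 5}  B4 = {1, 3, 4, 6}
Tree: B1–B2, B2–B3, B2–B4

The largest bag has 4 vertices, giving width 3; this decomposition certifies tw(G) ≤ 3. On the other hand G contains the 4-clique {0, 1, 2, 4}. A clique must lie in a single bag of any decomposition, so no decomposition can have width below 3. Therefore the treewidth is 3.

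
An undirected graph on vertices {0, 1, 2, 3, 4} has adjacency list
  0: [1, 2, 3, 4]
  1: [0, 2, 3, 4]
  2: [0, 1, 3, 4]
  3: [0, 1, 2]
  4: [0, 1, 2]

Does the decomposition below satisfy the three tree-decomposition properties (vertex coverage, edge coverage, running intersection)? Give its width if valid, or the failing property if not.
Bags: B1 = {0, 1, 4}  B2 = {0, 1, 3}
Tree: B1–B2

No — vertex 2 appears in no bag.

A tree decomposition must satisfy three properties: every vertex lies in some bag; for every edge, both endpoints lie together in some bag; and for every vertex, the bags containing it form a connected subtree. Here vertex 2 appears in no bag, so the decomposition is invalid.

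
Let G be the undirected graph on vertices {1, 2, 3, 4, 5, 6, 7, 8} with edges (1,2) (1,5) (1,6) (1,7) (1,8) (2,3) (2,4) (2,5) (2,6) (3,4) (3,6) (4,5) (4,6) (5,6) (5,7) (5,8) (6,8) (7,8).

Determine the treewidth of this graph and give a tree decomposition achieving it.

Each bag holds 4 vertices, so the decomposition has width 3, which upper-bounds the treewidth. For the lower bound, the 4 vertices {2, 3, 4, 6} are pairwise adjacent, and any tree decomposition puts a clique entirely inside one bag — forcing width ≥ 3. The upper and lower bounds meet at 3, so that is the treewidth.

Treewidth 3.
One such decomposition:
Bags: B1 = {1, 2, 5, 6}  B2 = {2, 4, 5, 6}  B3 = {1, 5, 6, 8}  B4 = {2, 3, 4, 6}  B5 = {1, 5, 7, 8}
Tree: B1–B2, B1–B3, B2–B4, B3–B5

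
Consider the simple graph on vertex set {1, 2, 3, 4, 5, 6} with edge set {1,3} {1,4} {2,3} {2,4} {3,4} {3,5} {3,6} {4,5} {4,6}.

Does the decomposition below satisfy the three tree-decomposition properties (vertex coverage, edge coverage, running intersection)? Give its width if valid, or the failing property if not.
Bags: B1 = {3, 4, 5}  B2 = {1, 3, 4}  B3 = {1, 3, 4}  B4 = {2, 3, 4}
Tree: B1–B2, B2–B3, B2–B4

No — vertex 6 appears in no bag.

A tree decomposition must satisfy three properties: every vertex lies in some bag; for every edge, both endpoints lie together in some bag; and for every vertex, the bags containing it form a connected subtree. Here vertex 6 appears in no bag, so the decomposition is invalid.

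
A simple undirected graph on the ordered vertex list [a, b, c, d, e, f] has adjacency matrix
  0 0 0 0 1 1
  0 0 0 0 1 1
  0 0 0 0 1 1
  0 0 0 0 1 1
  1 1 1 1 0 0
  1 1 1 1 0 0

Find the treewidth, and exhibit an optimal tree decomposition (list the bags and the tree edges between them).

Treewidth 2.
One such decomposition:
Bags: B1 = {c, e, f}  B2 = {b, e, f}  B3 = {d, e, f}  B4 = {a, e, f}
Tree: B1–B2, B2–B3, B3–B4

The largest bag has 3 vertices, giving width 2; this decomposition certifies tw(G) ≤ 2. The edges c–e–b–f–c form a cycle, so G is not a tree and its treewidth is at least 2. The upper and lower bounds meet at 2, so that is the treewidth.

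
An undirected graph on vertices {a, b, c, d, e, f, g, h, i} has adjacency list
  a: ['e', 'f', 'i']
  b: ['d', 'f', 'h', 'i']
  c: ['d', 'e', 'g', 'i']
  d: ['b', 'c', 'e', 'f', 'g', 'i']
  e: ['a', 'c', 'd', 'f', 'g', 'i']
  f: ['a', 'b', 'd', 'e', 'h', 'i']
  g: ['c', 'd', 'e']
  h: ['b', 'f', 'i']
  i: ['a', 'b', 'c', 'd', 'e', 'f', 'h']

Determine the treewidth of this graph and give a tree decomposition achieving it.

Every bag has size at most 4, so the width is 4 − 1 = 3 and tw(G) ≤ 3. For the lower bound, the 4 vertices {c, d, e, g} are pairwise adjacent, and any tree decomposition puts a clique entirely inside one bag — forcing width ≥ 3. Hence tw(G) = 3 exactly.

Treewidth 3.
One optimal decomposition is:
Bags: B1 = {b, d, f, i}  B2 = {d, e, f, i}  B3 = {b, f, h, i}  B4 = {c, d, e, i}  B5 = {c, d, e, g}  B6 = {a, e, f, i}
Tree: B1–B2, B1–B3, B2–B4, B4–B5, B2–B6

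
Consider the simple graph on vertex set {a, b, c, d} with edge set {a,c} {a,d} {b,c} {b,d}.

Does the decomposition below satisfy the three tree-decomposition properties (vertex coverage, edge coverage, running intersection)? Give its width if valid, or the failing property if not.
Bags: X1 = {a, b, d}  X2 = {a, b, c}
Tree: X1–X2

Yes; width 2.

Every vertex of G appears in some bag (union = {a, b, c, d}); every edge is covered by a bag; and for each vertex v the set of bags containing v is connected in the bag tree. The decomposition is therefore valid. The largest bag has 3 vertices, so the width is 2.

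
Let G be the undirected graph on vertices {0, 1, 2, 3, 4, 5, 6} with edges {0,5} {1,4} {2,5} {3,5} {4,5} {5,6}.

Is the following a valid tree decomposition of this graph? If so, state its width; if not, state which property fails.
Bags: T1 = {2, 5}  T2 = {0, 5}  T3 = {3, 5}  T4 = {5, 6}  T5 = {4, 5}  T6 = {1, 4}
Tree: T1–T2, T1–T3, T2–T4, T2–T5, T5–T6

Yes; width 1.

Vertex coverage: the bags together contain {0, 1, 2, 3, 4, 5, 6}, the full vertex set. Edge coverage: each edge of G has both endpoints in at least one bag. Running intersection: for every vertex, the bags containing it form a connected subtree. All three properties hold, so this is a valid tree decomposition of width max|bag| − 1 = 1, and hence tw(G) ≤ 1.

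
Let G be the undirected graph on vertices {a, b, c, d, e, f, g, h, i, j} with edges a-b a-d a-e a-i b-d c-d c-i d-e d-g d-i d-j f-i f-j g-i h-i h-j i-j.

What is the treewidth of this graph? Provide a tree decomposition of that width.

Treewidth 2.
One optimal decomposition is:
Bags: B1 = {d, g, i}  B2 = {a, d, i}  B3 = {d, i, j}  B4 = {c, d, i}  B5 = {f, i, j}  B6 = {a, b, d}  B7 = {h, i, j}  B8 = {a, d, e}
Tree: B1–B2, B1–B3, B1–B4, B3–B5, B2–B6, B5–B7, B2–B8

The largest bag has 3 vertices, giving width 2; this decomposition certifies tw(G) ≤ 2. Conversely, {a, d, e} is a clique of size 3, and the vertices of any clique must share a bag in every tree decomposition; so some bag has ≥ 3 vertices and tw(G) ≥ 2. The upper and lower bounds meet at 2, so that is the treewidth.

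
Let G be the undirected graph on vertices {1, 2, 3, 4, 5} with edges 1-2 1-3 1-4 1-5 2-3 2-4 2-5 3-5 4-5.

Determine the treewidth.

3

A width-3 tree decomposition is:
Bags: B1 = {1, 2, 4, 5}  B2 = {1, 2, 3, 5}
Tree: B1–B2
Every bag has size at most 4, so the width is 4 − 1 = 3 and tw(G) ≤ 3. For the lower bound, the 4 vertices {1, 2, 3, 5} are pairwise adjacent, and any tree decomposition puts a clique entirely inside one bag — forcing width ≥ 3. Hence tw(G) = 3 exactly.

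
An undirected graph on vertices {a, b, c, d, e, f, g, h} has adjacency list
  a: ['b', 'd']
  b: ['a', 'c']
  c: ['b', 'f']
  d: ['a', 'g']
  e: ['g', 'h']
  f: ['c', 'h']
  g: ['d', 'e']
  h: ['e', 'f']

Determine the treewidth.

A width-2 tree decomposition is:
Bags: B1 = {e, g, h}  B2 = {f, g, h}  B3 = {c, f, g}  B4 = {b, c, g}  B5 = {a, b, g}  B6 = {a, d, g}
Tree: B1–B2, B2–B3, B3–B4, B4–B5, B5–B6
The largest bag has 3 vertices, giving width 2; this decomposition certifies tw(G) ≤ 2. For the lower bound, G contains the cycle g–e–h–f–c–b–a–d–g, so G is not a forest; only forests have treewidth ≤ 1, hence tw(G) ≥ 2. Combining the bounds, tw(G) = 2.

2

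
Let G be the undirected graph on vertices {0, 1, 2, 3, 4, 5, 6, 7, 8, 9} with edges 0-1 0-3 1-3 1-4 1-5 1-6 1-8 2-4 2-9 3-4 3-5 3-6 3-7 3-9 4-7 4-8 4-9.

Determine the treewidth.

2

A width-2 tree decomposition is:
Bags: B1 = {3, 4, 7}  B2 = {1, 3, 4}  B3 = {0, 1, 3}  B4 = {3, 4, 9}  B5 = {2, 4, 9}  B6 = {1, 4, 8}  B7 = {1, 3, 5}  B8 = {1, 3, 6}
Tree: B1–B2, B2–B3, B2–B4, B4–B5, B2–B6, B2–B7, B7–B8
The largest bag has 3 vertices, giving width 2; this decomposition certifies tw(G) ≤ 2. Conversely, {1, 4, 8} is a clique of size 3, and the vertices of any clique must share a bag in every tree decomposition; so some bag has ≥ 3 vertices and tw(G) ≥ 2. Combining the bounds, tw(G) = 2.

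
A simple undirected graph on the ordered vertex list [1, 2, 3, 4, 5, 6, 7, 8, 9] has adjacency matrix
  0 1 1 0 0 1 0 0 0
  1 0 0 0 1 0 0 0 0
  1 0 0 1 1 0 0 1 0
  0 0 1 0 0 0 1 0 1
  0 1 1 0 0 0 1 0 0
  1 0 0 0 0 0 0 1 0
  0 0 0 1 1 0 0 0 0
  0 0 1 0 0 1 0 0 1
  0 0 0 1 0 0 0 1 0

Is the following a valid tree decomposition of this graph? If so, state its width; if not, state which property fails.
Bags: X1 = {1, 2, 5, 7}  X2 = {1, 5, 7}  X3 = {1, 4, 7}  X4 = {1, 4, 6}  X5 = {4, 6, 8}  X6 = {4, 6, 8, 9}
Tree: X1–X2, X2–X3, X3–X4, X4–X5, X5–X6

A tree decomposition must satisfy three properties: every vertex lies in some bag; for every edge, both endpoints lie together in some bag; and for every vertex, the bags containing it form a connected subtree. Here vertex 3 appears in no bag, so the decomposition is invalid.

No — vertex 3 appears in no bag.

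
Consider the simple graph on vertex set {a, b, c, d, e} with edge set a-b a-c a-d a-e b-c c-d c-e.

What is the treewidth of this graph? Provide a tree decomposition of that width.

The largest bag has 3 vertices, giving width 2; this decomposition certifies tw(G) ≤ 2. On the other hand G contains the 3-clique {a, c, d}. A clique must lie in a single bag of any decomposition, so no decomposition can have width below 2. Hence tw(G) = 2 exactly.

Treewidth 2.
Bags: B1 = {a, b, c}  B2 = {a, c, e}  B3 = {a, c, d}
Tree: B1–B2, B2–B3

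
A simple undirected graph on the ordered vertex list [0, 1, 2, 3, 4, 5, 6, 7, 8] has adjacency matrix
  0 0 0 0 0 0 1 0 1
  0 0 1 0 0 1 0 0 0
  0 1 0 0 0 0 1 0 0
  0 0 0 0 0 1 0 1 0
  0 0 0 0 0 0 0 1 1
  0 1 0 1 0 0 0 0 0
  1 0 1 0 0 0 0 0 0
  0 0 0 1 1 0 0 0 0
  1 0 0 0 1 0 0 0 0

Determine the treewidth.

2

A width-2 tree decomposition is:
Bags: B1 = {3, 4, 7}  B2 = {3, 4, 5}  B3 = {1, 4, 5}  B4 = {1, 2, 4}  B5 = {2, 4, 6}  B6 = {0, 4, 6}  B7 = {0, 4, 8}
Tree: B1–B2, B2–B3, B3–B4, B4–B5, B5–B6, B6–B7
Each bag holds 3 vertices, so the decomposition has width 2, which upper-bounds the treewidth. Since 4–7–3–5–1–2–6–0–8–4 is a cycle in G, G is not acyclic. Forests are exactly the graphs of treewidth ≤ 1, so tw(G) ≥ 2. The upper and lower bounds meet at 2, so that is the treewidth.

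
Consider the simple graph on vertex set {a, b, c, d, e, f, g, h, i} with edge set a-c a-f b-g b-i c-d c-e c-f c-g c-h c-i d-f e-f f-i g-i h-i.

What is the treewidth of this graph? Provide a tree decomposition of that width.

Every bag has size at most 3, so the width is 3 − 1 = 2 and tw(G) ≤ 2. Conversely, {c, g, i} is a clique of size 3, and the vertices of any clique must share a bag in every tree decomposition; so some bag has ≥ 3 vertices and tw(G) ≥ 2. Combining the bounds, tw(G) = 2.

Treewidth 2.
One optimal decomposition is:
Bags: B1 = {c, g, i}  B2 = {b, g, i}  B3 = {c, f, i}  B4 = {a, c, f}  B5 = {c, e, f}  B6 = {c, d, f}  B7 = {c, h, i}
Tree: B1–B2, B1–B3, B3–B4, B4–B5, B5–B6, B1–B7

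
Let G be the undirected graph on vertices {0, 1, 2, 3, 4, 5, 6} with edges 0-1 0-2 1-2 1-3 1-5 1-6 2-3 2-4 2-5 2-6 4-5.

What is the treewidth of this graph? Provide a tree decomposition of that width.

Treewidth 2.
One optimal decomposition is:
Bags: B1 = {2, 4, 5}  B2 = {1, 2, 5}  B3 = {1, 2, 3}  B4 = {1, 2, 6}  B5 = {0, 1, 2}
Tree: B1–B2, B2–B3, B2–B4, B4–B5

Every bag has size at most 3, so the width is 3 − 1 = 2 and tw(G) ≤ 2. Conversely, {0, 1, 2} is a clique of size 3, and the vertices of any clique must share a bag in every tree decomposition; so some bag has ≥ 3 vertices and tw(G) ≥ 2. Therefore the treewidth is 2.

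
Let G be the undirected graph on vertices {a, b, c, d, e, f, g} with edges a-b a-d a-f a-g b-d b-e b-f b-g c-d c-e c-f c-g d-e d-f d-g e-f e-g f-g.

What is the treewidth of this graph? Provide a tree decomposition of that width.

Treewidth 4.
One optimal decomposition is:
Bags: B1 = {c, d, e, f, g}  B2 = {b, d, e, f, g}  B3 = {a, b, d, f, g}
Tree: B1–B2, B2–B3

The largest bag has 5 vertices, giving width 4; this decomposition certifies tw(G) ≤ 4. For the lower bound, the 5 vertices {c, d, e, f, g} are pairwise adjacent, and any tree decomposition puts a clique entirely inside one bag — forcing width ≥ 4. Combining the bounds, tw(G) = 4.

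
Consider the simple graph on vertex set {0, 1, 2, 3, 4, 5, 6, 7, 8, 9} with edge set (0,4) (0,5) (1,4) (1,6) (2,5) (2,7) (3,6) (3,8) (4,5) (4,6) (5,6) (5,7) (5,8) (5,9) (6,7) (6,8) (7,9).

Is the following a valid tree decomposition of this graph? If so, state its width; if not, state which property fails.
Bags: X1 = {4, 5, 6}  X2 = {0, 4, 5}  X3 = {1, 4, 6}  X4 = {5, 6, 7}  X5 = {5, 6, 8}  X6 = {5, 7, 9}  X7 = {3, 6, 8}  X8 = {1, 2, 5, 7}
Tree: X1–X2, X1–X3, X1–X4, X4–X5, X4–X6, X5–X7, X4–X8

A tree decomposition must satisfy three properties: every vertex lies in some bag; for every edge, both endpoints lie together in some bag; and for every vertex, the bags containing it form a connected subtree. Here bags containing vertex 1 are not connected in the tree, so the decomposition is invalid.

No — bags containing vertex 1 are not connected in the tree.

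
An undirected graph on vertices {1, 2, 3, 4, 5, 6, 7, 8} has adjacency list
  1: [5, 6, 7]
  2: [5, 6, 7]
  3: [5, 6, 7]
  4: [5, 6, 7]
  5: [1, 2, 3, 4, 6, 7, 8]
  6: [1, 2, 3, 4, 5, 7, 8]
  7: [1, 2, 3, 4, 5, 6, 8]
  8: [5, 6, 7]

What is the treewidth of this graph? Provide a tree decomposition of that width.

Every bag has size at most 4, so the width is 4 − 1 = 3 and tw(G) ≤ 3. Conversely, {1, 5, 6, 7} is a clique of size 4, and the vertices of any clique must share a bag in every tree decomposition; so some bag has ≥ 4 vertices and tw(G) ≥ 3. Hence tw(G) = 3 exactly.

Treewidth 3.
One such decomposition:
Bags: B1 = {2, 5, 6, 7}  B2 = {4, 5, 6, 7}  B3 = {3, 5, 6, 7}  B4 = {5, 6, 7, 8}  B5 = {1, 5, 6, 7}
Tree: B1–B2, B1–B3, B3–B4, B3–B5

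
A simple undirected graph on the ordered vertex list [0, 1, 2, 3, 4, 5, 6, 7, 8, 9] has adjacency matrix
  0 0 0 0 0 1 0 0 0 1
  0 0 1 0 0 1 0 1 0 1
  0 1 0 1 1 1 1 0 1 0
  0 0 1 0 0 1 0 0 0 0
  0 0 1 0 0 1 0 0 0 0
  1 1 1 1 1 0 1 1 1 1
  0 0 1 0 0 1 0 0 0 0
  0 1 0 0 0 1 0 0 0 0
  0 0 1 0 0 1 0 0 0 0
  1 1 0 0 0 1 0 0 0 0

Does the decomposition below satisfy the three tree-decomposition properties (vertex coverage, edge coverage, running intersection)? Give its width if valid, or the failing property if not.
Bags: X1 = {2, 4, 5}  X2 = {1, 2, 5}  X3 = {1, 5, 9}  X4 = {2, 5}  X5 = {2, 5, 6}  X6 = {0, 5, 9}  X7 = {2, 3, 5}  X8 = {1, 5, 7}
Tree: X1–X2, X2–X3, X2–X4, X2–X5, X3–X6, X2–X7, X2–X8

A tree decomposition must satisfy three properties: every vertex lies in some bag; for every edge, both endpoints lie together in some bag; and for every vertex, the bags containing it form a connected subtree. Here vertex 8 appears in no bag, so the decomposition is invalid.

No — vertex 8 appears in no bag.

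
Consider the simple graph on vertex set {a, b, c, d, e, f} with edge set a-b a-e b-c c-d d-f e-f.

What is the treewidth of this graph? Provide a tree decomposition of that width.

Treewidth 2.
One such decomposition:
Bags: B1 = {a, b, c}  B2 = {a, c, d}  B3 = {a, d, f}  B4 = {a, e, f}
Tree: B1–B2, B2–B3, B3–B4

Every bag has size at most 3, so the width is 3 − 1 = 2 and tw(G) ≤ 2. The edges a–b–c–d–f–e–a form a cycle, so G is not a tree and its treewidth is at least 2. The upper and lower bounds meet at 2, so that is the treewidth.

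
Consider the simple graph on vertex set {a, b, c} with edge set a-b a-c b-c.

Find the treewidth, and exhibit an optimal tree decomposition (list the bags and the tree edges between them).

Treewidth 2.
One such decomposition:
Bags: B1 = {a, b, c}
Tree: (single bag)

A single bag containing all 3 vertices is trivially a valid decomposition of width 2. For the lower bound, the 3 vertices {a, b, c} are pairwise adjacent, and any tree decomposition puts a clique entirely inside one bag — forcing width ≥ 2. The upper and lower bounds meet at 2, so that is the treewidth.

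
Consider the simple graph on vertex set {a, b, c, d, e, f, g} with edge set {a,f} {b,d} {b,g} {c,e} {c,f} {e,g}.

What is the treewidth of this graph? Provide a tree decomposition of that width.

Each bag holds 2 vertices, so the decomposition has width 1, which upper-bounds the treewidth. Any graph with an edge has treewidth ≥ 1, and G has the edge d–b. Therefore the treewidth is 1.

Treewidth 1.
Bags: B1 = {b, d}  B2 = {b, g}  B3 = {e, g}  B4 = {c, e}  B5 = {c, f}  B6 = {a, f}
Tree: B1–B2, B2–B3, B3–B4, B4–B5, B5–B6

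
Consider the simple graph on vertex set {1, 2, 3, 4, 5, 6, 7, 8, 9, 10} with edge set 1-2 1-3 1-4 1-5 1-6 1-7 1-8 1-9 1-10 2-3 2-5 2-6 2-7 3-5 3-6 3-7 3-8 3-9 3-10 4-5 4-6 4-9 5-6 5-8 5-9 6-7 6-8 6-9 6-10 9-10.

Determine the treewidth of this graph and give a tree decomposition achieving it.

Treewidth 4.
One such decomposition:
Bags: B1 = {1, 3, 5, 6, 9}  B2 = {1, 3, 5, 6, 8}  B3 = {1, 2, 3, 5, 6}  B4 = {1, 4, 5, 6, 9}  B5 = {1, 3, 6, 9, 10}  B6 = {1, 2, 3, 6, 7}
Tree: B1–B2, B2–B3, B1–B4, B1–B5, B3–B6

Each bag holds 5 vertices, so the decomposition has width 4, which upper-bounds the treewidth. For the lower bound, the 5 vertices {1, 3, 6, 9, 10} are pairwise adjacent, and any tree decomposition puts a clique entirely inside one bag — forcing width ≥ 4. The upper and lower bounds meet at 4, so that is the treewidth.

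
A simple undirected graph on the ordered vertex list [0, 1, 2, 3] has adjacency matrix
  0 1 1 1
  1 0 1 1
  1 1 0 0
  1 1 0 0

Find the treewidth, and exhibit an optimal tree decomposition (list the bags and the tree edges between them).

Each bag holds 3 vertices, so the decomposition has width 2, which upper-bounds the treewidth. On the other hand G contains the 3-clique {0, 1, 2}. A clique must lie in a single bag of any decomposition, so no decomposition can have width below 2. Hence tw(G) = 2 exactly.

Treewidth 2.
One optimal decomposition is:
Bags: B1 = {0, 1, 2}  B2 = {0, 1, 3}
Tree: B1–B2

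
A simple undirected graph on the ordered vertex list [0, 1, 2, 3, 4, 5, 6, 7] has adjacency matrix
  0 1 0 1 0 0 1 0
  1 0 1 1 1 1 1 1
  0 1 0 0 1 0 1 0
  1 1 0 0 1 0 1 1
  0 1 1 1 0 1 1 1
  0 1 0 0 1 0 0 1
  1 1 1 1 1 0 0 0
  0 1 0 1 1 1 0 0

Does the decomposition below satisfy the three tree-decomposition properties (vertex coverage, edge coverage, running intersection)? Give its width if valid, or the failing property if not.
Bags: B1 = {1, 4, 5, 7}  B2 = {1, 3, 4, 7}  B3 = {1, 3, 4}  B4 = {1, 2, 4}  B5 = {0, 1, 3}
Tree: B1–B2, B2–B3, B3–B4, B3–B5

A tree decomposition must satisfy three properties: every vertex lies in some bag; for every edge, both endpoints lie together in some bag; and for every vertex, the bags containing it form a connected subtree. Here vertex 6 appears in no bag, so the decomposition is invalid.

No — vertex 6 appears in no bag.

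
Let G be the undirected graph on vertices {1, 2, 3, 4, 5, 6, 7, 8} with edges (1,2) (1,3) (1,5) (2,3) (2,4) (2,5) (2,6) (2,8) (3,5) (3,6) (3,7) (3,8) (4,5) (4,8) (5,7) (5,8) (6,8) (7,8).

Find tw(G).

3

A width-3 tree decomposition is:
Bags: B1 = {2, 3, 6, 8}  B2 = {2, 3, 5, 8}  B3 = {2, 4, 5, 8}  B4 = {3, 5, 7, 8}  B5 = {1, 2, 3, 5}
Tree: B1–B2, B2–B3, B2–B4, B2–B5
The largest bag has 4 vertices, giving width 3; this decomposition certifies tw(G) ≤ 3. On the other hand G contains the 4-clique {2, 3, 5, 8}. A clique must lie in a single bag of any decomposition, so no decomposition can have width below 3. Therefore the treewidth is 3.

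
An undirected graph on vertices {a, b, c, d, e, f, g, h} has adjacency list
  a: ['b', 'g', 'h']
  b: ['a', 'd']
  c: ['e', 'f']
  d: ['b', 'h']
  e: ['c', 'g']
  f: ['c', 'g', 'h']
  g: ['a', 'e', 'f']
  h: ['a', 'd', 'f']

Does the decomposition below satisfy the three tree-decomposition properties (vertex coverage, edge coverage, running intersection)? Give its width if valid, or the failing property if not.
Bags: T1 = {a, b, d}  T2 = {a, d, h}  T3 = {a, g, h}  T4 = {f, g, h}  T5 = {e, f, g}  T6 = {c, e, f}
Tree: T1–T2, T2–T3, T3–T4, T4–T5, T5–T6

Every vertex of G appears in some bag (union = {a, b, c, d, e, f, g, h}); every edge is covered by a bag; and for each vertex v the set of bags containing v is connected in the bag tree. The decomposition is therefore valid. The largest bag has 3 vertices, so the width is 2.

Yes; width 2.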